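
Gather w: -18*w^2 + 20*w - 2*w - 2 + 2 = -18*w^2 + 18*w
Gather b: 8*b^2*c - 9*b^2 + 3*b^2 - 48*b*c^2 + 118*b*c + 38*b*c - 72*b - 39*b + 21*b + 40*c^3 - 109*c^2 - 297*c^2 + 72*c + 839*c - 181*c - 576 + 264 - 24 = b^2*(8*c - 6) + b*(-48*c^2 + 156*c - 90) + 40*c^3 - 406*c^2 + 730*c - 336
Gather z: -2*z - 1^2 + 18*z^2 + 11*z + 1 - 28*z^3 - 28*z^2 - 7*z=-28*z^3 - 10*z^2 + 2*z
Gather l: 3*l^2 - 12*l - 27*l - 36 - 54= 3*l^2 - 39*l - 90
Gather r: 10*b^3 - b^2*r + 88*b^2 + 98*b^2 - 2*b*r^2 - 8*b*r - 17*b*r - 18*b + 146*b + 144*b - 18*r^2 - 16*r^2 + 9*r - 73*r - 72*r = 10*b^3 + 186*b^2 + 272*b + r^2*(-2*b - 34) + r*(-b^2 - 25*b - 136)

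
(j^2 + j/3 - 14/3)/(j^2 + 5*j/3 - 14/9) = 3*(j - 2)/(3*j - 2)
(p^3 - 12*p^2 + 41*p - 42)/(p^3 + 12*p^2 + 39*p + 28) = (p^3 - 12*p^2 + 41*p - 42)/(p^3 + 12*p^2 + 39*p + 28)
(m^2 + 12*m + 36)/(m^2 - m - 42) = (m + 6)/(m - 7)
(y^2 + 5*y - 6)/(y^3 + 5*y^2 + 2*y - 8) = (y + 6)/(y^2 + 6*y + 8)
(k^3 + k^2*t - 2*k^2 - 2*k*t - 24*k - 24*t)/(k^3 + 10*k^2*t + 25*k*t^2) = (k^3 + k^2*t - 2*k^2 - 2*k*t - 24*k - 24*t)/(k*(k^2 + 10*k*t + 25*t^2))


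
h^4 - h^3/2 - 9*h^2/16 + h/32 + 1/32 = (h - 1)*(h - 1/4)*(h + 1/4)*(h + 1/2)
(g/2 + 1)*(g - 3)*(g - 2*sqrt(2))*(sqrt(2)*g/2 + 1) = sqrt(2)*g^4/4 - g^3/2 - sqrt(2)*g^3/4 - 5*sqrt(2)*g^2/2 + g^2/2 + sqrt(2)*g + 3*g + 6*sqrt(2)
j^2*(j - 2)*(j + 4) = j^4 + 2*j^3 - 8*j^2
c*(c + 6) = c^2 + 6*c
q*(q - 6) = q^2 - 6*q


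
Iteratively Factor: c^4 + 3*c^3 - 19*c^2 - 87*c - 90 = (c + 3)*(c^3 - 19*c - 30) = (c - 5)*(c + 3)*(c^2 + 5*c + 6) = (c - 5)*(c + 3)^2*(c + 2)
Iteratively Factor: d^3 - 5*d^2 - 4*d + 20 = (d - 2)*(d^2 - 3*d - 10) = (d - 5)*(d - 2)*(d + 2)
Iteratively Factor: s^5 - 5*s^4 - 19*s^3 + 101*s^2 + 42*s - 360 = (s - 5)*(s^4 - 19*s^2 + 6*s + 72) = (s - 5)*(s - 3)*(s^3 + 3*s^2 - 10*s - 24) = (s - 5)*(s - 3)*(s + 4)*(s^2 - s - 6) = (s - 5)*(s - 3)*(s + 2)*(s + 4)*(s - 3)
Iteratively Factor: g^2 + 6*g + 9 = (g + 3)*(g + 3)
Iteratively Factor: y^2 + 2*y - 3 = (y + 3)*(y - 1)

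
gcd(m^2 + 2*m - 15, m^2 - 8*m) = 1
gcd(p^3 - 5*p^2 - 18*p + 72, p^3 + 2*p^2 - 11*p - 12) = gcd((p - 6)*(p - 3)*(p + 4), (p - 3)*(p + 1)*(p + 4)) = p^2 + p - 12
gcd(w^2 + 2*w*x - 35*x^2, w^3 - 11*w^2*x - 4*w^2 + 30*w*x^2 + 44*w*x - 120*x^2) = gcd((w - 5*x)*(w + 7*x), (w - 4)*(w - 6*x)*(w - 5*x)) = -w + 5*x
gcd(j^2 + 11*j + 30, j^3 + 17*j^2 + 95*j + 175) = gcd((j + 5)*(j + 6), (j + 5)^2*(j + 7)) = j + 5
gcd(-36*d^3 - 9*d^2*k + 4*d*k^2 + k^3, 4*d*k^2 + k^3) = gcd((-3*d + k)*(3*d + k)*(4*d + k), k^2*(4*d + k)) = 4*d + k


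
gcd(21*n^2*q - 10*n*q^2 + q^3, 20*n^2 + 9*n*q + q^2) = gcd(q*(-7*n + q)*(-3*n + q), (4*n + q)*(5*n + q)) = 1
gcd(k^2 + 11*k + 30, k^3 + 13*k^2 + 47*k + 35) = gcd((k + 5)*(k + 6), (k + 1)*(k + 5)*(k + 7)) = k + 5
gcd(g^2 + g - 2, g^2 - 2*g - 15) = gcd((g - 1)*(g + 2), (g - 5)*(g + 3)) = 1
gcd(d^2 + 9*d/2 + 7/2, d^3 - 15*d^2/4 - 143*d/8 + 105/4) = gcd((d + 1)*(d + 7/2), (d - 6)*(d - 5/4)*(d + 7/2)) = d + 7/2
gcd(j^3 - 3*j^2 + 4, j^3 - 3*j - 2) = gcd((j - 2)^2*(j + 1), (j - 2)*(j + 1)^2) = j^2 - j - 2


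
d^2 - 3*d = d*(d - 3)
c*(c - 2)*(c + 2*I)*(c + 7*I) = c^4 - 2*c^3 + 9*I*c^3 - 14*c^2 - 18*I*c^2 + 28*c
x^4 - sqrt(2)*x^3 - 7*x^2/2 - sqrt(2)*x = x*(x - 2*sqrt(2))*(x + sqrt(2)/2)^2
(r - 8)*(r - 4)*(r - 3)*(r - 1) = r^4 - 16*r^3 + 83*r^2 - 164*r + 96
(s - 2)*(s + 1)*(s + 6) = s^3 + 5*s^2 - 8*s - 12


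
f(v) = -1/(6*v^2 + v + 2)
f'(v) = -(-12*v - 1)/(6*v^2 + v + 2)^2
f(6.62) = -0.00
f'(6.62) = 0.00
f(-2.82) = -0.02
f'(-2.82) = -0.01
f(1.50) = -0.06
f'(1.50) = 0.07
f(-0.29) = -0.45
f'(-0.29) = -0.51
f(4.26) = -0.01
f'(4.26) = 0.00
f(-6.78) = -0.00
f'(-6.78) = -0.00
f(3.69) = -0.01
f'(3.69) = 0.01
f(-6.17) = -0.00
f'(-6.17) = -0.00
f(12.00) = 0.00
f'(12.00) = 0.00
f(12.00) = 0.00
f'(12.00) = 0.00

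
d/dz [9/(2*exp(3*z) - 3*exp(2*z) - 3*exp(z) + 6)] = (-54*exp(2*z) + 54*exp(z) + 27)*exp(z)/(2*exp(3*z) - 3*exp(2*z) - 3*exp(z) + 6)^2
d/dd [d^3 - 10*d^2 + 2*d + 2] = 3*d^2 - 20*d + 2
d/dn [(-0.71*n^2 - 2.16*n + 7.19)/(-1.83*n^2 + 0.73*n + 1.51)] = (-4.4711*n^2 + 24.1712*n - 8.5103)/(3.3489*n^4 - 2.6718*n^3 - 4.9937*n^2 + 2.2046*n + 2.2801)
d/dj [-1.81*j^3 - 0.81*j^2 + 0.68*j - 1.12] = -5.43*j^2 - 1.62*j + 0.68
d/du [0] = 0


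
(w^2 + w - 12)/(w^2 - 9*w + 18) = (w + 4)/(w - 6)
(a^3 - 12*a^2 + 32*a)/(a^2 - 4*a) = a - 8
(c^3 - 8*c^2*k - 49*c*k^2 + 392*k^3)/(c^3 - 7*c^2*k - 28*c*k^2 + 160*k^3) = (c^2 - 49*k^2)/(c^2 + c*k - 20*k^2)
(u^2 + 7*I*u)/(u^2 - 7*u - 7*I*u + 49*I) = u*(u + 7*I)/(u^2 - 7*u - 7*I*u + 49*I)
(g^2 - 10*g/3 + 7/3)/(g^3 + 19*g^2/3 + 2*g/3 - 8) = (3*g - 7)/(3*g^2 + 22*g + 24)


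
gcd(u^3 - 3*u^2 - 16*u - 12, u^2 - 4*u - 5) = u + 1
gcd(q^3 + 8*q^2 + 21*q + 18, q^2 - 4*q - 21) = q + 3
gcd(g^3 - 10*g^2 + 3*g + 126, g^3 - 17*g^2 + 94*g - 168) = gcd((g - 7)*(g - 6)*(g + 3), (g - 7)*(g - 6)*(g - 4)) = g^2 - 13*g + 42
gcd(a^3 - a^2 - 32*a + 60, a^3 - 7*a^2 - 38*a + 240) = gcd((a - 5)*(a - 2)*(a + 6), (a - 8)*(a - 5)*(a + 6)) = a^2 + a - 30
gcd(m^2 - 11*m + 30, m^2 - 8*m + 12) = m - 6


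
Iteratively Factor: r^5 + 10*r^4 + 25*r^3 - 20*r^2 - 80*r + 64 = (r + 4)*(r^4 + 6*r^3 + r^2 - 24*r + 16) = (r - 1)*(r + 4)*(r^3 + 7*r^2 + 8*r - 16) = (r - 1)*(r + 4)^2*(r^2 + 3*r - 4) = (r - 1)*(r + 4)^3*(r - 1)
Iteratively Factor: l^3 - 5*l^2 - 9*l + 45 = (l - 3)*(l^2 - 2*l - 15) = (l - 3)*(l + 3)*(l - 5)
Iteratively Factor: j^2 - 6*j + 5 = (j - 1)*(j - 5)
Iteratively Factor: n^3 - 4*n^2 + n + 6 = (n - 3)*(n^2 - n - 2) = (n - 3)*(n + 1)*(n - 2)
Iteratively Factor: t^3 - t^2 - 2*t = (t)*(t^2 - t - 2) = t*(t + 1)*(t - 2)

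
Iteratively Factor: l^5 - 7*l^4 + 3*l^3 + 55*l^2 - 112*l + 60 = (l + 3)*(l^4 - 10*l^3 + 33*l^2 - 44*l + 20) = (l - 5)*(l + 3)*(l^3 - 5*l^2 + 8*l - 4) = (l - 5)*(l - 1)*(l + 3)*(l^2 - 4*l + 4) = (l - 5)*(l - 2)*(l - 1)*(l + 3)*(l - 2)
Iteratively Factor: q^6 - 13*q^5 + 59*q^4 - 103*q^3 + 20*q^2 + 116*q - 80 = (q - 2)*(q^5 - 11*q^4 + 37*q^3 - 29*q^2 - 38*q + 40) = (q - 2)*(q + 1)*(q^4 - 12*q^3 + 49*q^2 - 78*q + 40) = (q - 2)*(q - 1)*(q + 1)*(q^3 - 11*q^2 + 38*q - 40) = (q - 2)^2*(q - 1)*(q + 1)*(q^2 - 9*q + 20) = (q - 5)*(q - 2)^2*(q - 1)*(q + 1)*(q - 4)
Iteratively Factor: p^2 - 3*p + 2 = (p - 2)*(p - 1)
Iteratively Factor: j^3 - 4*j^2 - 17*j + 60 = (j - 3)*(j^2 - j - 20) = (j - 3)*(j + 4)*(j - 5)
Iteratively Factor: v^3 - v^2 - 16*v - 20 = (v - 5)*(v^2 + 4*v + 4) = (v - 5)*(v + 2)*(v + 2)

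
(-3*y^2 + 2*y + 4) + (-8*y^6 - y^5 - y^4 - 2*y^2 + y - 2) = -8*y^6 - y^5 - y^4 - 5*y^2 + 3*y + 2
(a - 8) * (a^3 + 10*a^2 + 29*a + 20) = a^4 + 2*a^3 - 51*a^2 - 212*a - 160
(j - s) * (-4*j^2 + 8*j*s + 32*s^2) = -4*j^3 + 12*j^2*s + 24*j*s^2 - 32*s^3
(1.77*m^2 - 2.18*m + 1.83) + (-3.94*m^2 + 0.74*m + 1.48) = -2.17*m^2 - 1.44*m + 3.31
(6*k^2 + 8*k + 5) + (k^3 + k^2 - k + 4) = k^3 + 7*k^2 + 7*k + 9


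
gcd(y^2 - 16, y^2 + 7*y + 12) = y + 4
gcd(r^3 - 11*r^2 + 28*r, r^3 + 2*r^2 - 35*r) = r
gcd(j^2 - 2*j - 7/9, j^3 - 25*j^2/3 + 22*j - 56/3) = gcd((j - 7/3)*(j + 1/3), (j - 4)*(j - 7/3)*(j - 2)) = j - 7/3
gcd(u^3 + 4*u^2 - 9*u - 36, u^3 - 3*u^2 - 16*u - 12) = 1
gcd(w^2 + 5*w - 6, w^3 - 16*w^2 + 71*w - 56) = w - 1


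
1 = 1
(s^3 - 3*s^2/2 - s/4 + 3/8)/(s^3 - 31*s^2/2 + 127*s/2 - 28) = (s^2 - s - 3/4)/(s^2 - 15*s + 56)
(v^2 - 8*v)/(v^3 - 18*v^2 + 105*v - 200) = v/(v^2 - 10*v + 25)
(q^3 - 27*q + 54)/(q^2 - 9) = (q^2 + 3*q - 18)/(q + 3)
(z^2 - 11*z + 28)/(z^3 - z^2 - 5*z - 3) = (-z^2 + 11*z - 28)/(-z^3 + z^2 + 5*z + 3)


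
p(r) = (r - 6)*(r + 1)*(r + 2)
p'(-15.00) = 749.00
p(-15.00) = -3822.00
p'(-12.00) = 488.00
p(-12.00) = -1980.00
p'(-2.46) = 16.91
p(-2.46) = -5.68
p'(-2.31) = 13.87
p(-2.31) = -3.37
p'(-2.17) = 11.15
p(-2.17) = -1.63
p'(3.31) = -2.99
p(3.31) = -61.56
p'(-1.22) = -4.21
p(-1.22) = 1.24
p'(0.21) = -17.13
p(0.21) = -15.48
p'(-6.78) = 162.59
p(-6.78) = -353.09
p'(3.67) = 2.39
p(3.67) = -61.70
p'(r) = (r - 6)*(r + 1) + (r - 6)*(r + 2) + (r + 1)*(r + 2) = 3*r^2 - 6*r - 16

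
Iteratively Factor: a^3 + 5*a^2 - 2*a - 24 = (a + 3)*(a^2 + 2*a - 8) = (a + 3)*(a + 4)*(a - 2)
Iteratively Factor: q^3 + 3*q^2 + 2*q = (q + 1)*(q^2 + 2*q) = (q + 1)*(q + 2)*(q)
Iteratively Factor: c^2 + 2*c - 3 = (c + 3)*(c - 1)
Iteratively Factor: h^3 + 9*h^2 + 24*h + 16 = (h + 4)*(h^2 + 5*h + 4) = (h + 1)*(h + 4)*(h + 4)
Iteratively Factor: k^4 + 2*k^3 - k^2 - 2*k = (k + 2)*(k^3 - k) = k*(k + 2)*(k^2 - 1) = k*(k - 1)*(k + 2)*(k + 1)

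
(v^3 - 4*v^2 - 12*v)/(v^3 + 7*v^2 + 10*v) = (v - 6)/(v + 5)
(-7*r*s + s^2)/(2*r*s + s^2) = (-7*r + s)/(2*r + s)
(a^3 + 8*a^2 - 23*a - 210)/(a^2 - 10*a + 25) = (a^2 + 13*a + 42)/(a - 5)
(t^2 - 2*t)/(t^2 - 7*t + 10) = t/(t - 5)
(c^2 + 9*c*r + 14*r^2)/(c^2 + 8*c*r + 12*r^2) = (c + 7*r)/(c + 6*r)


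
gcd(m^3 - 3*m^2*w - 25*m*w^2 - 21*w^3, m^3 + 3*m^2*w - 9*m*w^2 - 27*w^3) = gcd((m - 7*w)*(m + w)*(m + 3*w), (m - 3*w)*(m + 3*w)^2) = m + 3*w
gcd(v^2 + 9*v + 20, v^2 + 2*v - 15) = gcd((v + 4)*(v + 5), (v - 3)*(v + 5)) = v + 5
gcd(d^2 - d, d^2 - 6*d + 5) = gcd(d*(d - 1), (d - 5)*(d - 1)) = d - 1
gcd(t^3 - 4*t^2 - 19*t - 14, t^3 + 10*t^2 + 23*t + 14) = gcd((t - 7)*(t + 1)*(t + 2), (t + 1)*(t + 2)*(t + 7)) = t^2 + 3*t + 2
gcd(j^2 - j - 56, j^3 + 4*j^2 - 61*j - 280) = j^2 - j - 56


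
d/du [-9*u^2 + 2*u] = 2 - 18*u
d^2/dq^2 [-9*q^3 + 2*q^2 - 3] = 4 - 54*q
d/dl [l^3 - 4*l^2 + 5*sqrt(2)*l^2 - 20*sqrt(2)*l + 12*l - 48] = 3*l^2 - 8*l + 10*sqrt(2)*l - 20*sqrt(2) + 12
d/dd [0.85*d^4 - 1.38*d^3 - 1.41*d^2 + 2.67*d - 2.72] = 3.4*d^3 - 4.14*d^2 - 2.82*d + 2.67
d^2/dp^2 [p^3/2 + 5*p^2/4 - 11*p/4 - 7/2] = 3*p + 5/2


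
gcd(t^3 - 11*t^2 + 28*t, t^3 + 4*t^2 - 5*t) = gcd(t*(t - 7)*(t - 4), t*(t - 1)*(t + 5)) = t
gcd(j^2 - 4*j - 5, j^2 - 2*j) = 1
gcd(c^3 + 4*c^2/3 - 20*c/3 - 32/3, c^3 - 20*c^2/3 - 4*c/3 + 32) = c^2 - 2*c/3 - 16/3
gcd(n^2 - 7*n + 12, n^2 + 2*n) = 1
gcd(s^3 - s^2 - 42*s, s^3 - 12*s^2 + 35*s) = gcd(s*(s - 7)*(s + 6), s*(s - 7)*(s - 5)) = s^2 - 7*s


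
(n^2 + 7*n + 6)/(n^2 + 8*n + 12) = (n + 1)/(n + 2)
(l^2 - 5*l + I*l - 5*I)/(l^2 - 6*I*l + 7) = (l - 5)/(l - 7*I)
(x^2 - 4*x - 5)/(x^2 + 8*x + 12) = (x^2 - 4*x - 5)/(x^2 + 8*x + 12)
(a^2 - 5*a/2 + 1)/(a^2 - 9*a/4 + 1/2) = 2*(2*a - 1)/(4*a - 1)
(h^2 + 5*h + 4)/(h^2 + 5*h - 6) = (h^2 + 5*h + 4)/(h^2 + 5*h - 6)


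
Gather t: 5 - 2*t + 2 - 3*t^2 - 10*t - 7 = -3*t^2 - 12*t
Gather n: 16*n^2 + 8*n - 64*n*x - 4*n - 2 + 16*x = 16*n^2 + n*(4 - 64*x) + 16*x - 2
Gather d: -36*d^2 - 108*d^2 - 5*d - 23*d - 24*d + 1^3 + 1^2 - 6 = -144*d^2 - 52*d - 4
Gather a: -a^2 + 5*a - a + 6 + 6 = -a^2 + 4*a + 12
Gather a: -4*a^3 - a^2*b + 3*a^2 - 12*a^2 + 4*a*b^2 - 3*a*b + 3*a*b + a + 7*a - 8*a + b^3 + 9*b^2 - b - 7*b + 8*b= -4*a^3 + a^2*(-b - 9) + 4*a*b^2 + b^3 + 9*b^2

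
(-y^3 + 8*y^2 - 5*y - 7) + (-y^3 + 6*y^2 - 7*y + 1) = -2*y^3 + 14*y^2 - 12*y - 6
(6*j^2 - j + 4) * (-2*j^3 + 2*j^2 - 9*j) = -12*j^5 + 14*j^4 - 64*j^3 + 17*j^2 - 36*j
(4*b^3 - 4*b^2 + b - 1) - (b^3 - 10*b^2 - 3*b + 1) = 3*b^3 + 6*b^2 + 4*b - 2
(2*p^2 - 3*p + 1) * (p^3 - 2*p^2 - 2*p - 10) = 2*p^5 - 7*p^4 + 3*p^3 - 16*p^2 + 28*p - 10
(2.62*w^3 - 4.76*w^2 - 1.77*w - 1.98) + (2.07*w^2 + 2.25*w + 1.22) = 2.62*w^3 - 2.69*w^2 + 0.48*w - 0.76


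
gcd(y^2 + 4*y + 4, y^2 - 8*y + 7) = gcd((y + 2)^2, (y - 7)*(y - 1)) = 1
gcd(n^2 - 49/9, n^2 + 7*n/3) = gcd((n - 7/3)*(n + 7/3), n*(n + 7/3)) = n + 7/3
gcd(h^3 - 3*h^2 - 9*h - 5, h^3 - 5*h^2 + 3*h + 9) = h + 1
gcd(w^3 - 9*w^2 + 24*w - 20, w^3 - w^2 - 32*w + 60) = w^2 - 7*w + 10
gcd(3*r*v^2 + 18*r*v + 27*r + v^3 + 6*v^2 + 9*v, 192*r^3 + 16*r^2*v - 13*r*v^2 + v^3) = 3*r + v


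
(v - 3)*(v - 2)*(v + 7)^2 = v^4 + 9*v^3 - 15*v^2 - 161*v + 294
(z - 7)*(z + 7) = z^2 - 49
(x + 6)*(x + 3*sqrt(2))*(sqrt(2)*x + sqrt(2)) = sqrt(2)*x^3 + 6*x^2 + 7*sqrt(2)*x^2 + 6*sqrt(2)*x + 42*x + 36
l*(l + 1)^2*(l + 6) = l^4 + 8*l^3 + 13*l^2 + 6*l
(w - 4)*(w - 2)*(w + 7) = w^3 + w^2 - 34*w + 56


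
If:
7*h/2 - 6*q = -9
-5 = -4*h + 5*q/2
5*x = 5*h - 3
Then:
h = 210/61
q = 214/61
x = 867/305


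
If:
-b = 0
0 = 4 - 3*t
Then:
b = 0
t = 4/3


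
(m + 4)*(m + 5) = m^2 + 9*m + 20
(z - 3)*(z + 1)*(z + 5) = z^3 + 3*z^2 - 13*z - 15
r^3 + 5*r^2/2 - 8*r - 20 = (r + 5/2)*(r - 2*sqrt(2))*(r + 2*sqrt(2))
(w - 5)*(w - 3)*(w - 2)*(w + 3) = w^4 - 7*w^3 + w^2 + 63*w - 90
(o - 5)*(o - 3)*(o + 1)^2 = o^4 - 6*o^3 + 22*o + 15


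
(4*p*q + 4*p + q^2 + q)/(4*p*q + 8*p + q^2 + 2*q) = (q + 1)/(q + 2)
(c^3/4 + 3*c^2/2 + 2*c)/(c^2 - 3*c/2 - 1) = c*(c^2 + 6*c + 8)/(2*(2*c^2 - 3*c - 2))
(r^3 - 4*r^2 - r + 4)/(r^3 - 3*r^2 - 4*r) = (r - 1)/r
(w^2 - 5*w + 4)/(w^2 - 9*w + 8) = (w - 4)/(w - 8)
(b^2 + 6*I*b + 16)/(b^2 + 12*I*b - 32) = (b - 2*I)/(b + 4*I)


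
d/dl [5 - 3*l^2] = -6*l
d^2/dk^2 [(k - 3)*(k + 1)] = 2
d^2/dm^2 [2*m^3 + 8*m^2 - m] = 12*m + 16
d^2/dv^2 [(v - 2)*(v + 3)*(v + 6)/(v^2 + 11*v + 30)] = 28/(v^3 + 15*v^2 + 75*v + 125)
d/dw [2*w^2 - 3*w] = 4*w - 3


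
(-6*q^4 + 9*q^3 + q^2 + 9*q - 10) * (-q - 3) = 6*q^5 + 9*q^4 - 28*q^3 - 12*q^2 - 17*q + 30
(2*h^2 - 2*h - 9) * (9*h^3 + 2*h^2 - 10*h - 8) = 18*h^5 - 14*h^4 - 105*h^3 - 14*h^2 + 106*h + 72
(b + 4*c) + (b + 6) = 2*b + 4*c + 6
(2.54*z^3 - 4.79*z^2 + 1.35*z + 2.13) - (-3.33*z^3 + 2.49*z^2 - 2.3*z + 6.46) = 5.87*z^3 - 7.28*z^2 + 3.65*z - 4.33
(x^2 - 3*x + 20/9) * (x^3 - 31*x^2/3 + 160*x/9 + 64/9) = x^5 - 40*x^4/3 + 51*x^3 - 1868*x^2/27 + 1472*x/81 + 1280/81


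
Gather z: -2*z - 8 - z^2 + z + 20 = -z^2 - z + 12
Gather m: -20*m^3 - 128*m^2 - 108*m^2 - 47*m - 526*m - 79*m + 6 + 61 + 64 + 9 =-20*m^3 - 236*m^2 - 652*m + 140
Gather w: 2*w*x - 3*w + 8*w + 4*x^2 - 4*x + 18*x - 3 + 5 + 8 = w*(2*x + 5) + 4*x^2 + 14*x + 10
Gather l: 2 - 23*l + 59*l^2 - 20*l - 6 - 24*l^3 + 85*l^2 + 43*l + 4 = -24*l^3 + 144*l^2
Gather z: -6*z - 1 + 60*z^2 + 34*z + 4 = 60*z^2 + 28*z + 3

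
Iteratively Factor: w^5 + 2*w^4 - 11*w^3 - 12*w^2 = (w + 4)*(w^4 - 2*w^3 - 3*w^2) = w*(w + 4)*(w^3 - 2*w^2 - 3*w) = w*(w + 1)*(w + 4)*(w^2 - 3*w) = w^2*(w + 1)*(w + 4)*(w - 3)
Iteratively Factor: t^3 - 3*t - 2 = (t + 1)*(t^2 - t - 2) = (t + 1)^2*(t - 2)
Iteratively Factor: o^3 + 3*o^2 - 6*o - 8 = (o + 4)*(o^2 - o - 2) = (o + 1)*(o + 4)*(o - 2)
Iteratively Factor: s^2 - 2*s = (s - 2)*(s)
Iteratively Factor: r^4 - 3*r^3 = (r)*(r^3 - 3*r^2) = r*(r - 3)*(r^2) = r^2*(r - 3)*(r)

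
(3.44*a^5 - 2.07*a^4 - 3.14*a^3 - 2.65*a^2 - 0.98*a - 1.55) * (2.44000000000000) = 8.3936*a^5 - 5.0508*a^4 - 7.6616*a^3 - 6.466*a^2 - 2.3912*a - 3.782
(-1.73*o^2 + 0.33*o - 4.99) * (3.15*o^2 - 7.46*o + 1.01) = -5.4495*o^4 + 13.9453*o^3 - 19.9276*o^2 + 37.5587*o - 5.0399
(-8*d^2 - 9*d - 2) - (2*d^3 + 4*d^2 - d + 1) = -2*d^3 - 12*d^2 - 8*d - 3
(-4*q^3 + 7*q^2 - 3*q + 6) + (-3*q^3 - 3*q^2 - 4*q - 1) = -7*q^3 + 4*q^2 - 7*q + 5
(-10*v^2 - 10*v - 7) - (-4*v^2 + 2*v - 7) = -6*v^2 - 12*v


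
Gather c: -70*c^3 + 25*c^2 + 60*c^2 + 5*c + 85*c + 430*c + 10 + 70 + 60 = -70*c^3 + 85*c^2 + 520*c + 140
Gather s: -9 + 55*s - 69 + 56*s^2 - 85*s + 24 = 56*s^2 - 30*s - 54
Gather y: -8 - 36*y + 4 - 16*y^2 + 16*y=-16*y^2 - 20*y - 4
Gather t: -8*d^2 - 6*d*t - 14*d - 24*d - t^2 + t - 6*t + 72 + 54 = -8*d^2 - 38*d - t^2 + t*(-6*d - 5) + 126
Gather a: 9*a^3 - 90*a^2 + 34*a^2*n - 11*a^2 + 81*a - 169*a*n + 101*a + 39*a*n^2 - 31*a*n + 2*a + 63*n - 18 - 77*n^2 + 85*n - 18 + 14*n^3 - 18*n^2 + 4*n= 9*a^3 + a^2*(34*n - 101) + a*(39*n^2 - 200*n + 184) + 14*n^3 - 95*n^2 + 152*n - 36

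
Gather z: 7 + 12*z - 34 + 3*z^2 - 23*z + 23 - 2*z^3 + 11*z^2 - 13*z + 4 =-2*z^3 + 14*z^2 - 24*z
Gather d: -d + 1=1 - d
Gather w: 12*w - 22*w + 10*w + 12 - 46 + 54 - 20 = 0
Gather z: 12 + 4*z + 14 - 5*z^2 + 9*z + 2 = -5*z^2 + 13*z + 28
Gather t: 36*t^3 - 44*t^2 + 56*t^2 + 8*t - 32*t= 36*t^3 + 12*t^2 - 24*t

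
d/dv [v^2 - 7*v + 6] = 2*v - 7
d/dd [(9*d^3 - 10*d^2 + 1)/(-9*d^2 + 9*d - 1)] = (-81*d^4 + 162*d^3 - 117*d^2 + 38*d - 9)/(81*d^4 - 162*d^3 + 99*d^2 - 18*d + 1)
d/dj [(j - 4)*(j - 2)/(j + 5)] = (j^2 + 10*j - 38)/(j^2 + 10*j + 25)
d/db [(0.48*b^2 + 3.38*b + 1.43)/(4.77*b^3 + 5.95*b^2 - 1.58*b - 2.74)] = (-2.2896*b^4 - 32.2452*b^3 - 41.3327*b^2 - 19.6474*b - 7.0018)/(22.7529*b^6 + 56.763*b^5 + 20.3293*b^4 - 44.9416*b^3 - 30.1096*b^2 + 8.6584*b + 7.5076)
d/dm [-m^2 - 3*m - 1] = -2*m - 3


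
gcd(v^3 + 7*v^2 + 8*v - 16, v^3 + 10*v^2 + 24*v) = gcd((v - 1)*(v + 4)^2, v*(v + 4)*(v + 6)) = v + 4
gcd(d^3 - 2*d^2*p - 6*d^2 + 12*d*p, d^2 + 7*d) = d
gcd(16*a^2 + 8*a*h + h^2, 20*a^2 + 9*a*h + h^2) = 4*a + h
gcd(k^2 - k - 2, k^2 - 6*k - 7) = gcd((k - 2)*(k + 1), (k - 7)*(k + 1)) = k + 1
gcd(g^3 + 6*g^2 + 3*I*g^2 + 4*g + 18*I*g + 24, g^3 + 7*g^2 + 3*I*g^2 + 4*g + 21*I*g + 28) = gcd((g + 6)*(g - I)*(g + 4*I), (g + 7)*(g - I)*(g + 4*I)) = g^2 + 3*I*g + 4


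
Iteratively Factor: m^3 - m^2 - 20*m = (m - 5)*(m^2 + 4*m) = (m - 5)*(m + 4)*(m)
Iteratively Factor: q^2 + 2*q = (q + 2)*(q)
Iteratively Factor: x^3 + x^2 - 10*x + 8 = (x + 4)*(x^2 - 3*x + 2) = (x - 1)*(x + 4)*(x - 2)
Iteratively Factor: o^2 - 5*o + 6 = (o - 3)*(o - 2)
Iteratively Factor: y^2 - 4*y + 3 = (y - 1)*(y - 3)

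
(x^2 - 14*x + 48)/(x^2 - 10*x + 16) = (x - 6)/(x - 2)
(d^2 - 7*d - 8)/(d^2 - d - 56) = (d + 1)/(d + 7)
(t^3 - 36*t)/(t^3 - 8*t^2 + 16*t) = (t^2 - 36)/(t^2 - 8*t + 16)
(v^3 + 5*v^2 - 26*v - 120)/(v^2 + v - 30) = v + 4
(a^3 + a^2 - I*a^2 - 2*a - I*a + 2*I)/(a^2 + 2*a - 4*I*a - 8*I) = (a^2 - a*(1 + I) + I)/(a - 4*I)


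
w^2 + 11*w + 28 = (w + 4)*(w + 7)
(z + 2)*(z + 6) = z^2 + 8*z + 12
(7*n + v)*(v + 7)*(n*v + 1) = 7*n^2*v^2 + 49*n^2*v + n*v^3 + 7*n*v^2 + 7*n*v + 49*n + v^2 + 7*v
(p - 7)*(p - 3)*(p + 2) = p^3 - 8*p^2 + p + 42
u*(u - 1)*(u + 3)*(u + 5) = u^4 + 7*u^3 + 7*u^2 - 15*u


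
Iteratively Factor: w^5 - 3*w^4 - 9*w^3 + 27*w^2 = (w + 3)*(w^4 - 6*w^3 + 9*w^2) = (w - 3)*(w + 3)*(w^3 - 3*w^2) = w*(w - 3)*(w + 3)*(w^2 - 3*w) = w*(w - 3)^2*(w + 3)*(w)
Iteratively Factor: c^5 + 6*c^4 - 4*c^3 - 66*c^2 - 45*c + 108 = (c + 4)*(c^4 + 2*c^3 - 12*c^2 - 18*c + 27) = (c - 3)*(c + 4)*(c^3 + 5*c^2 + 3*c - 9) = (c - 3)*(c + 3)*(c + 4)*(c^2 + 2*c - 3) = (c - 3)*(c - 1)*(c + 3)*(c + 4)*(c + 3)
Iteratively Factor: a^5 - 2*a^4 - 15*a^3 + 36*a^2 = (a)*(a^4 - 2*a^3 - 15*a^2 + 36*a) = a*(a - 3)*(a^3 + a^2 - 12*a) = a*(a - 3)*(a + 4)*(a^2 - 3*a) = a^2*(a - 3)*(a + 4)*(a - 3)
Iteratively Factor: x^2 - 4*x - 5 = (x + 1)*(x - 5)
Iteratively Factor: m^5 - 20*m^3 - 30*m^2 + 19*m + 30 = (m - 1)*(m^4 + m^3 - 19*m^2 - 49*m - 30) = (m - 1)*(m + 1)*(m^3 - 19*m - 30) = (m - 1)*(m + 1)*(m + 3)*(m^2 - 3*m - 10) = (m - 1)*(m + 1)*(m + 2)*(m + 3)*(m - 5)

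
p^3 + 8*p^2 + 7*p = p*(p + 1)*(p + 7)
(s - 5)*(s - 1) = s^2 - 6*s + 5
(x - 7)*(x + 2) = x^2 - 5*x - 14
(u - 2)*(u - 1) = u^2 - 3*u + 2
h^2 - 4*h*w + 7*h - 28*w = (h + 7)*(h - 4*w)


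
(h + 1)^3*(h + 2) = h^4 + 5*h^3 + 9*h^2 + 7*h + 2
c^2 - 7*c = c*(c - 7)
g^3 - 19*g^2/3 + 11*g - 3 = (g - 3)^2*(g - 1/3)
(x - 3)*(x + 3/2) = x^2 - 3*x/2 - 9/2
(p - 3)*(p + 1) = p^2 - 2*p - 3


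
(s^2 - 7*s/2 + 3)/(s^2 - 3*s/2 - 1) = (2*s - 3)/(2*s + 1)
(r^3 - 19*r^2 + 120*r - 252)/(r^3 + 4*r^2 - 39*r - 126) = (r^2 - 13*r + 42)/(r^2 + 10*r + 21)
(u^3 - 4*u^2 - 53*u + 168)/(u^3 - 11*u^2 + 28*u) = (u^3 - 4*u^2 - 53*u + 168)/(u*(u^2 - 11*u + 28))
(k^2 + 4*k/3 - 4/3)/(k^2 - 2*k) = (3*k^2 + 4*k - 4)/(3*k*(k - 2))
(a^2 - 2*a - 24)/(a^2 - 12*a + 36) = (a + 4)/(a - 6)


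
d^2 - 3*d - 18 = (d - 6)*(d + 3)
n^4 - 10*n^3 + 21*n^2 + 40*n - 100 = (n - 5)^2*(n - 2)*(n + 2)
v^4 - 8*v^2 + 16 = (v - 2)^2*(v + 2)^2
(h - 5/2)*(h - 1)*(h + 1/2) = h^3 - 3*h^2 + 3*h/4 + 5/4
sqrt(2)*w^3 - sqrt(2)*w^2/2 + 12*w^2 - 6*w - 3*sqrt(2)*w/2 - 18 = (w - 3/2)*(w + 6*sqrt(2))*(sqrt(2)*w + sqrt(2))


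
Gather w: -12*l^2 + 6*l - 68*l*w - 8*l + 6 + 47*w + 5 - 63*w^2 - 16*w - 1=-12*l^2 - 2*l - 63*w^2 + w*(31 - 68*l) + 10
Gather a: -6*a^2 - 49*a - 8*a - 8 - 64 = -6*a^2 - 57*a - 72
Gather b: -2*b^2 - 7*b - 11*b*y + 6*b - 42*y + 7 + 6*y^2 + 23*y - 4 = -2*b^2 + b*(-11*y - 1) + 6*y^2 - 19*y + 3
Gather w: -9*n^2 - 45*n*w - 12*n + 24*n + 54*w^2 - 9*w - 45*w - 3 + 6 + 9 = -9*n^2 + 12*n + 54*w^2 + w*(-45*n - 54) + 12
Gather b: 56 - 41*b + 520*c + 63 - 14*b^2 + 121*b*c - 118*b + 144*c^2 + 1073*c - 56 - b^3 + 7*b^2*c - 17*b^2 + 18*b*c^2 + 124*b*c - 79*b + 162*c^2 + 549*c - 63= -b^3 + b^2*(7*c - 31) + b*(18*c^2 + 245*c - 238) + 306*c^2 + 2142*c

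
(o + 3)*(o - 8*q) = o^2 - 8*o*q + 3*o - 24*q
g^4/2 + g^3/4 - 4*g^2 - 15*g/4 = g*(g/2 + 1/2)*(g - 3)*(g + 5/2)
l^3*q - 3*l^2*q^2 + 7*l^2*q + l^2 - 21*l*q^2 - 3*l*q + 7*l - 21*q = (l + 7)*(l - 3*q)*(l*q + 1)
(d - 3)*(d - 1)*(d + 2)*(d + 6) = d^4 + 4*d^3 - 17*d^2 - 24*d + 36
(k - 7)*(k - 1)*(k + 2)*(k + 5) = k^4 - k^3 - 39*k^2 - 31*k + 70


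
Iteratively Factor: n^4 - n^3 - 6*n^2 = (n)*(n^3 - n^2 - 6*n) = n^2*(n^2 - n - 6) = n^2*(n - 3)*(n + 2)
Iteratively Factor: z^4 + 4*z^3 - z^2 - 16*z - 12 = (z + 1)*(z^3 + 3*z^2 - 4*z - 12) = (z - 2)*(z + 1)*(z^2 + 5*z + 6) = (z - 2)*(z + 1)*(z + 3)*(z + 2)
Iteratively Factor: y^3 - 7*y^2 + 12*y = (y)*(y^2 - 7*y + 12) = y*(y - 3)*(y - 4)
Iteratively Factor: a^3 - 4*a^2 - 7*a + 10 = (a - 1)*(a^2 - 3*a - 10) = (a - 1)*(a + 2)*(a - 5)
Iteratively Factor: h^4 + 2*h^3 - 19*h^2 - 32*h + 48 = (h + 4)*(h^3 - 2*h^2 - 11*h + 12) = (h - 4)*(h + 4)*(h^2 + 2*h - 3) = (h - 4)*(h - 1)*(h + 4)*(h + 3)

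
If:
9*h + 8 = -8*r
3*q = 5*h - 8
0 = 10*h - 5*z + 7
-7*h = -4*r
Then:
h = -8/23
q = -224/69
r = -14/23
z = 81/115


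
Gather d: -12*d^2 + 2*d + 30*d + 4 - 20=-12*d^2 + 32*d - 16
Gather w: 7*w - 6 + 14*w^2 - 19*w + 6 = 14*w^2 - 12*w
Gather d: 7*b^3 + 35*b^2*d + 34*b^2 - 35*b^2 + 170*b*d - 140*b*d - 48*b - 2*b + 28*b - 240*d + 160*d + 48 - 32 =7*b^3 - b^2 - 22*b + d*(35*b^2 + 30*b - 80) + 16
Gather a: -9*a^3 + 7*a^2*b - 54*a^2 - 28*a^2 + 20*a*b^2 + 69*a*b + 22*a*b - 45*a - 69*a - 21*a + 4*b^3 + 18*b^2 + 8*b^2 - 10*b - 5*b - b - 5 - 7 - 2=-9*a^3 + a^2*(7*b - 82) + a*(20*b^2 + 91*b - 135) + 4*b^3 + 26*b^2 - 16*b - 14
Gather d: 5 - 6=-1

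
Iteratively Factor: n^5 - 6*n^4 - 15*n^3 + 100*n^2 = (n + 4)*(n^4 - 10*n^3 + 25*n^2) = n*(n + 4)*(n^3 - 10*n^2 + 25*n) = n*(n - 5)*(n + 4)*(n^2 - 5*n) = n*(n - 5)^2*(n + 4)*(n)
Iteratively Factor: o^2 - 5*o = (o - 5)*(o)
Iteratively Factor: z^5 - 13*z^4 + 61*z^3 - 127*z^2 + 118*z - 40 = (z - 1)*(z^4 - 12*z^3 + 49*z^2 - 78*z + 40) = (z - 2)*(z - 1)*(z^3 - 10*z^2 + 29*z - 20) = (z - 2)*(z - 1)^2*(z^2 - 9*z + 20) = (z - 4)*(z - 2)*(z - 1)^2*(z - 5)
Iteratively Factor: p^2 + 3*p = (p)*(p + 3)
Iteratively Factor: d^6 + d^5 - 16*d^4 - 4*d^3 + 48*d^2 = (d)*(d^5 + d^4 - 16*d^3 - 4*d^2 + 48*d) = d*(d + 2)*(d^4 - d^3 - 14*d^2 + 24*d) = d^2*(d + 2)*(d^3 - d^2 - 14*d + 24) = d^2*(d - 3)*(d + 2)*(d^2 + 2*d - 8) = d^2*(d - 3)*(d + 2)*(d + 4)*(d - 2)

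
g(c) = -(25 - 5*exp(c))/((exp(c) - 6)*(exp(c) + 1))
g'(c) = (25 - 5*exp(c))*exp(c)/((exp(c) - 6)*(exp(c) + 1)^2) + (25 - 5*exp(c))*exp(c)/((exp(c) - 6)^2*(exp(c) + 1)) + 5*exp(c)/((exp(c) - 6)*(exp(c) + 1))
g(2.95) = 0.27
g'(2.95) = -0.28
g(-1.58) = 3.43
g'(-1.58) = -0.61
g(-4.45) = 4.12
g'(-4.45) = -0.05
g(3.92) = 0.10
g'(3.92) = -0.10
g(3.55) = 0.14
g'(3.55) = -0.15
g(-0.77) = 2.80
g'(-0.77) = -0.94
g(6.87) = 0.01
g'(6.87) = -0.01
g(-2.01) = 3.66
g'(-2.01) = -0.45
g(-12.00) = 4.17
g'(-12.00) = 0.00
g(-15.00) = 4.17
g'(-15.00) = 0.00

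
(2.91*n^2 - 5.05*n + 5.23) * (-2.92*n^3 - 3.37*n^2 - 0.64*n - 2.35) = -8.4972*n^5 + 4.9393*n^4 - 0.115500000000001*n^3 - 21.2316*n^2 + 8.5203*n - 12.2905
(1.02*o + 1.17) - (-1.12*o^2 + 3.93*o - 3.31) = 1.12*o^2 - 2.91*o + 4.48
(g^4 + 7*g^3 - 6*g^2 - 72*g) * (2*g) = 2*g^5 + 14*g^4 - 12*g^3 - 144*g^2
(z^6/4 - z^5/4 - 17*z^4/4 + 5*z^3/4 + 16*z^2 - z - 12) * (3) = 3*z^6/4 - 3*z^5/4 - 51*z^4/4 + 15*z^3/4 + 48*z^2 - 3*z - 36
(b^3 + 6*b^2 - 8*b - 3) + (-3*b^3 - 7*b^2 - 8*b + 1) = -2*b^3 - b^2 - 16*b - 2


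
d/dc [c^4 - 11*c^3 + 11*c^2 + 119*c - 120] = 4*c^3 - 33*c^2 + 22*c + 119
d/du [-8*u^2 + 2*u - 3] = 2 - 16*u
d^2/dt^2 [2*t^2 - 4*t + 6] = 4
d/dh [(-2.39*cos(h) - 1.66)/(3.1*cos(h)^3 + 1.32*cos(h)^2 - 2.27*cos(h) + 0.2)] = (-14.818*cos(h)^3 - 18.5928*cos(h)^2 - 4.3824*cos(h) + 4.2462)*sin(h)/(9.61*cos(h)^6 + 8.184*cos(h)^5 - 12.3316*cos(h)^4 - 4.7528*cos(h)^3 + 5.6809*cos(h)^2 - 0.908*cos(h) + 0.04)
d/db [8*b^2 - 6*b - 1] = 16*b - 6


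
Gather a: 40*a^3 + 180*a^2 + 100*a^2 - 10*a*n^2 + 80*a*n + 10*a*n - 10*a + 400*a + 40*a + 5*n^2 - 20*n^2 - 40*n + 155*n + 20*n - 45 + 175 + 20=40*a^3 + 280*a^2 + a*(-10*n^2 + 90*n + 430) - 15*n^2 + 135*n + 150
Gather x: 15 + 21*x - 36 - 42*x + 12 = -21*x - 9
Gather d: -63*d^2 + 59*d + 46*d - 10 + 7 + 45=-63*d^2 + 105*d + 42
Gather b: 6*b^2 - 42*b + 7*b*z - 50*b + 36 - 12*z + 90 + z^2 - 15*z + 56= 6*b^2 + b*(7*z - 92) + z^2 - 27*z + 182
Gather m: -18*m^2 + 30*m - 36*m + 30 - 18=-18*m^2 - 6*m + 12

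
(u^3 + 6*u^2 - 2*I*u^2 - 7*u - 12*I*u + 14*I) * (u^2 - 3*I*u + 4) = u^5 + 6*u^4 - 5*I*u^4 - 9*u^3 - 30*I*u^3 - 12*u^2 + 27*I*u^2 + 14*u - 48*I*u + 56*I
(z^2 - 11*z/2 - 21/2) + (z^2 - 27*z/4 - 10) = 2*z^2 - 49*z/4 - 41/2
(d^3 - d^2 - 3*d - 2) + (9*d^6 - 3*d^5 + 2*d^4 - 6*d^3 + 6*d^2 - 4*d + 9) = 9*d^6 - 3*d^5 + 2*d^4 - 5*d^3 + 5*d^2 - 7*d + 7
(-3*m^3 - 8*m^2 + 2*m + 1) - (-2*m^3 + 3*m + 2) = -m^3 - 8*m^2 - m - 1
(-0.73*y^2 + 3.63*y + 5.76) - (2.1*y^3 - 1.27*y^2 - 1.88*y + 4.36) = -2.1*y^3 + 0.54*y^2 + 5.51*y + 1.4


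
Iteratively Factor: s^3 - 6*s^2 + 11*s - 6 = (s - 3)*(s^2 - 3*s + 2) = (s - 3)*(s - 1)*(s - 2)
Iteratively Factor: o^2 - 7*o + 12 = (o - 3)*(o - 4)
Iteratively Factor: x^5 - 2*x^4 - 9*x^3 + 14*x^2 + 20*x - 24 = (x + 2)*(x^4 - 4*x^3 - x^2 + 16*x - 12) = (x - 2)*(x + 2)*(x^3 - 2*x^2 - 5*x + 6) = (x - 2)*(x - 1)*(x + 2)*(x^2 - x - 6) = (x - 2)*(x - 1)*(x + 2)^2*(x - 3)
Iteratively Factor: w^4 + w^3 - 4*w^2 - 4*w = (w - 2)*(w^3 + 3*w^2 + 2*w) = w*(w - 2)*(w^2 + 3*w + 2) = w*(w - 2)*(w + 1)*(w + 2)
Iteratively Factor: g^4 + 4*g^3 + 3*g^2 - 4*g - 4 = (g + 1)*(g^3 + 3*g^2 - 4) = (g + 1)*(g + 2)*(g^2 + g - 2) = (g - 1)*(g + 1)*(g + 2)*(g + 2)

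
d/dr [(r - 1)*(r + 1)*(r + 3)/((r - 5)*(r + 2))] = (r^4 - 6*r^3 - 38*r^2 - 54*r + 1)/(r^4 - 6*r^3 - 11*r^2 + 60*r + 100)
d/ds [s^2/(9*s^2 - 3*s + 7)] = s*(14 - 3*s)/(81*s^4 - 54*s^3 + 135*s^2 - 42*s + 49)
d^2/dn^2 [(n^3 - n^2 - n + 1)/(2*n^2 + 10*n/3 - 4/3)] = 3*(37*n^3 - 21*n^2 + 39*n + 17)/(27*n^6 + 135*n^5 + 171*n^4 - 55*n^3 - 114*n^2 + 60*n - 8)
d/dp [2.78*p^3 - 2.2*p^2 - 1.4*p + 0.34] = 8.34*p^2 - 4.4*p - 1.4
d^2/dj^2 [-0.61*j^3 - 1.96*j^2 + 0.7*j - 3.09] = -3.66*j - 3.92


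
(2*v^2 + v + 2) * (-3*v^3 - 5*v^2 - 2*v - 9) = -6*v^5 - 13*v^4 - 15*v^3 - 30*v^2 - 13*v - 18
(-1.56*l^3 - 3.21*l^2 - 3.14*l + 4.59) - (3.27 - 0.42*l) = -1.56*l^3 - 3.21*l^2 - 2.72*l + 1.32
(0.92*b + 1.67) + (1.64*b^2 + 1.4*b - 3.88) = 1.64*b^2 + 2.32*b - 2.21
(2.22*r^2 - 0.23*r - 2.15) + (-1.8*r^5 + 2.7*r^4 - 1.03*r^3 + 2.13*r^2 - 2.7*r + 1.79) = -1.8*r^5 + 2.7*r^4 - 1.03*r^3 + 4.35*r^2 - 2.93*r - 0.36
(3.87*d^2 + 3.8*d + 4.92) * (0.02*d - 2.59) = 0.0774*d^3 - 9.9473*d^2 - 9.7436*d - 12.7428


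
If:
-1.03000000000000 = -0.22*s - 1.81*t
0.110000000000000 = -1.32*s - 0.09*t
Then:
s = -0.12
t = 0.58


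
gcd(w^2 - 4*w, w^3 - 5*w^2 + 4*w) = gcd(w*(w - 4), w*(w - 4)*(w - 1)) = w^2 - 4*w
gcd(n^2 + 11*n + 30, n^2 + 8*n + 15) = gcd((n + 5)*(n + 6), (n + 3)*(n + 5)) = n + 5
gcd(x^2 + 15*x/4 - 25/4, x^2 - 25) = x + 5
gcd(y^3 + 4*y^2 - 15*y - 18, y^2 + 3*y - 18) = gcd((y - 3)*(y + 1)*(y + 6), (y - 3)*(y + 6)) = y^2 + 3*y - 18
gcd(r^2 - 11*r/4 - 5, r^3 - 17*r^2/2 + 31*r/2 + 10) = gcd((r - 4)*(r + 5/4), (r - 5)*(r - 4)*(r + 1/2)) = r - 4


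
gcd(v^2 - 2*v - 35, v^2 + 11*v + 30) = v + 5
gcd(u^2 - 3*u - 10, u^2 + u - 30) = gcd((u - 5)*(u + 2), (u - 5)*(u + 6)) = u - 5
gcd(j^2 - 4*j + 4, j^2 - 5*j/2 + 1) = j - 2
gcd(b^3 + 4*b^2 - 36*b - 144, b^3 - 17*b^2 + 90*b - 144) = b - 6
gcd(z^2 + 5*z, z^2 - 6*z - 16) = 1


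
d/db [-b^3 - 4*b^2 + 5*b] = -3*b^2 - 8*b + 5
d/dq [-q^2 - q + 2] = -2*q - 1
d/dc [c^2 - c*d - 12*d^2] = 2*c - d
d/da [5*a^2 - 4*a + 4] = 10*a - 4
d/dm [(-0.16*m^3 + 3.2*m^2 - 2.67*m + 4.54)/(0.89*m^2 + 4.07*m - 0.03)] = (-0.1424*m^4 - 1.3024*m^3 + 15.4147*m^2 - 8.2732*m - 18.3977)/(0.7921*m^4 + 7.2446*m^3 + 16.5115*m^2 - 0.2442*m + 0.0009)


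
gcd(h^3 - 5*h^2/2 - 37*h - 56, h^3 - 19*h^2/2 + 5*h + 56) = h^2 - 6*h - 16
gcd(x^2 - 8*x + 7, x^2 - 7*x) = x - 7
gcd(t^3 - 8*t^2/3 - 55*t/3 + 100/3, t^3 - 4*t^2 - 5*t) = t - 5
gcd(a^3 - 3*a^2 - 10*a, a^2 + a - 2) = a + 2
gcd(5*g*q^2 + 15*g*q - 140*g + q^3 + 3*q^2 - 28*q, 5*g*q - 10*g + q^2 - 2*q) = 5*g + q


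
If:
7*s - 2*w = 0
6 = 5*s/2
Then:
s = 12/5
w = 42/5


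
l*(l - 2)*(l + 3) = l^3 + l^2 - 6*l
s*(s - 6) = s^2 - 6*s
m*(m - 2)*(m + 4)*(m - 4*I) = m^4 + 2*m^3 - 4*I*m^3 - 8*m^2 - 8*I*m^2 + 32*I*m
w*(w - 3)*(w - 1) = w^3 - 4*w^2 + 3*w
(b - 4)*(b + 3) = b^2 - b - 12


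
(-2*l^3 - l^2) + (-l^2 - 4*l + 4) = -2*l^3 - 2*l^2 - 4*l + 4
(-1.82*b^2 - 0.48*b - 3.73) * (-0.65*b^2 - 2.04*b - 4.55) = 1.183*b^4 + 4.0248*b^3 + 11.6847*b^2 + 9.7932*b + 16.9715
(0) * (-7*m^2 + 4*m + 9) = 0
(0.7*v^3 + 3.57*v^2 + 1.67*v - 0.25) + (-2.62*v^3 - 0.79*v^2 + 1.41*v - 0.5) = -1.92*v^3 + 2.78*v^2 + 3.08*v - 0.75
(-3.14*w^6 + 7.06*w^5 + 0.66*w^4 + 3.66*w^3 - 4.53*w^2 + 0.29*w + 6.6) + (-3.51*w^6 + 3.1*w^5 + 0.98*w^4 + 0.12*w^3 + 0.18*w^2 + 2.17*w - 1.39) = -6.65*w^6 + 10.16*w^5 + 1.64*w^4 + 3.78*w^3 - 4.35*w^2 + 2.46*w + 5.21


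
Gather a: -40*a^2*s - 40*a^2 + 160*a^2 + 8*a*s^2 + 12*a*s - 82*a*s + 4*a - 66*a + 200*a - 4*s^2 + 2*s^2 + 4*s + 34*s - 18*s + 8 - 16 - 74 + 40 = a^2*(120 - 40*s) + a*(8*s^2 - 70*s + 138) - 2*s^2 + 20*s - 42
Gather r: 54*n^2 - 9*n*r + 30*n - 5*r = 54*n^2 + 30*n + r*(-9*n - 5)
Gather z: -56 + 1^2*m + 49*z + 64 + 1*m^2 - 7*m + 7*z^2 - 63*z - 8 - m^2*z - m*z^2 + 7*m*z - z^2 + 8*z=m^2 - 6*m + z^2*(6 - m) + z*(-m^2 + 7*m - 6)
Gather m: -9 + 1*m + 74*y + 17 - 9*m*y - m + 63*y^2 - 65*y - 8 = -9*m*y + 63*y^2 + 9*y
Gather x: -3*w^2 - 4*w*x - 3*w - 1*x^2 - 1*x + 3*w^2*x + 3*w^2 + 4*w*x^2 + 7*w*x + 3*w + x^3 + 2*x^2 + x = x^3 + x^2*(4*w + 1) + x*(3*w^2 + 3*w)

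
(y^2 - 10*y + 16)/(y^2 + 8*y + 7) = (y^2 - 10*y + 16)/(y^2 + 8*y + 7)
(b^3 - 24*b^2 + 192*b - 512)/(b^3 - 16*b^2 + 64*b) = (b - 8)/b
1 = 1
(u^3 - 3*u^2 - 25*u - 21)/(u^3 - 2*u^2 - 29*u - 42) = (u + 1)/(u + 2)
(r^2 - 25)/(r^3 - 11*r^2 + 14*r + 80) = (r + 5)/(r^2 - 6*r - 16)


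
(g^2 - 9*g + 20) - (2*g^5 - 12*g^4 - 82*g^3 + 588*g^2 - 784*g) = -2*g^5 + 12*g^4 + 82*g^3 - 587*g^2 + 775*g + 20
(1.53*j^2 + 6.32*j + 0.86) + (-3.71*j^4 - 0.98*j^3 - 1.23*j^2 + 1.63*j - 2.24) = -3.71*j^4 - 0.98*j^3 + 0.3*j^2 + 7.95*j - 1.38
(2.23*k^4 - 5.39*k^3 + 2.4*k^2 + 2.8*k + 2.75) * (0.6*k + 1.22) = 1.338*k^5 - 0.513399999999999*k^4 - 5.1358*k^3 + 4.608*k^2 + 5.066*k + 3.355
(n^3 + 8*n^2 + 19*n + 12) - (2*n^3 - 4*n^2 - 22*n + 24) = -n^3 + 12*n^2 + 41*n - 12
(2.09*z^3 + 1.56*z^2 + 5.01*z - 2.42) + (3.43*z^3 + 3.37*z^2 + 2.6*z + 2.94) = 5.52*z^3 + 4.93*z^2 + 7.61*z + 0.52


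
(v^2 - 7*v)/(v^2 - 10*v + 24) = v*(v - 7)/(v^2 - 10*v + 24)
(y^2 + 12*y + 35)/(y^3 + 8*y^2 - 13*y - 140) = 1/(y - 4)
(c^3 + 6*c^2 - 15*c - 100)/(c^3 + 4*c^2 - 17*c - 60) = (c + 5)/(c + 3)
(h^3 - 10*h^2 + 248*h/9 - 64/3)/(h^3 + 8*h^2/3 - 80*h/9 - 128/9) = (3*h^2 - 22*h + 24)/(3*h^2 + 16*h + 16)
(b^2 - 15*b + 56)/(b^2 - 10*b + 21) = (b - 8)/(b - 3)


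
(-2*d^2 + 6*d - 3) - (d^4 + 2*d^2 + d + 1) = -d^4 - 4*d^2 + 5*d - 4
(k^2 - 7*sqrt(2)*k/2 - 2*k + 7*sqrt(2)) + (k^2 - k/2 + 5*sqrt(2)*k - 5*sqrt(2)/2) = 2*k^2 - 5*k/2 + 3*sqrt(2)*k/2 + 9*sqrt(2)/2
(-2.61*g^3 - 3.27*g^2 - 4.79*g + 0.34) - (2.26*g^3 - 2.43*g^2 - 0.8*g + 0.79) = -4.87*g^3 - 0.84*g^2 - 3.99*g - 0.45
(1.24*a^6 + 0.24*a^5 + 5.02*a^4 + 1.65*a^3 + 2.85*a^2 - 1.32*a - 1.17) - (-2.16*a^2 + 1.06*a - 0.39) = 1.24*a^6 + 0.24*a^5 + 5.02*a^4 + 1.65*a^3 + 5.01*a^2 - 2.38*a - 0.78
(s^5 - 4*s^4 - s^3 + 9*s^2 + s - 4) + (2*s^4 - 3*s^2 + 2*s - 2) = s^5 - 2*s^4 - s^3 + 6*s^2 + 3*s - 6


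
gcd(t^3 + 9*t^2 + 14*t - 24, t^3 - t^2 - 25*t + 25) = t - 1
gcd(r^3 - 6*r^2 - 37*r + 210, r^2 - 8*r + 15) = r - 5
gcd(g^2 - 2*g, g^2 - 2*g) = g^2 - 2*g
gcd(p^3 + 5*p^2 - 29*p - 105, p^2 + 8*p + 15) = p + 3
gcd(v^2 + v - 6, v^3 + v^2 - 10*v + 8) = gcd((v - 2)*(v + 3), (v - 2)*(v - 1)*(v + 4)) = v - 2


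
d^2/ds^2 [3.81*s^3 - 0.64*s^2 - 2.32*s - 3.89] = 22.86*s - 1.28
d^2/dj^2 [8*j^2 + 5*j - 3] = 16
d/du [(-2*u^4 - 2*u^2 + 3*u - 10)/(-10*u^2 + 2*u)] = (20*u^5 - 6*u^4 + 13*u^2 - 100*u + 10)/(2*u^2*(25*u^2 - 10*u + 1))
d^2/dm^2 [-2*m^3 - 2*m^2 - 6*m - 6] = -12*m - 4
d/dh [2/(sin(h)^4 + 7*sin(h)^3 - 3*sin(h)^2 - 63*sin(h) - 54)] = 2*(-4*sin(h)^3 - 21*sin(h)^2 + 6*sin(h) + 63)*cos(h)/((sin(h) - 3)^2*(sin(h) + 1)^2*(sin(h) + 3)^2*(sin(h) + 6)^2)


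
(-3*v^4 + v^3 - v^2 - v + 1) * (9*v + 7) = -27*v^5 - 12*v^4 - 2*v^3 - 16*v^2 + 2*v + 7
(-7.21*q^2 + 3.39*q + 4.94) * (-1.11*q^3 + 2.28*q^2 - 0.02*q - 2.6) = 8.0031*q^5 - 20.2017*q^4 + 2.39*q^3 + 29.9414*q^2 - 8.9128*q - 12.844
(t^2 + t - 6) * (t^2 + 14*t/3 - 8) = t^4 + 17*t^3/3 - 28*t^2/3 - 36*t + 48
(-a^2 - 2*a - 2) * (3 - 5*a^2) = 5*a^4 + 10*a^3 + 7*a^2 - 6*a - 6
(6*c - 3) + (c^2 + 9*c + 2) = c^2 + 15*c - 1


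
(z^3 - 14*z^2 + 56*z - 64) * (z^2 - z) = z^5 - 15*z^4 + 70*z^3 - 120*z^2 + 64*z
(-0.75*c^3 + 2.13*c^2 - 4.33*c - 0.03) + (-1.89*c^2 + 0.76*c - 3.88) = -0.75*c^3 + 0.24*c^2 - 3.57*c - 3.91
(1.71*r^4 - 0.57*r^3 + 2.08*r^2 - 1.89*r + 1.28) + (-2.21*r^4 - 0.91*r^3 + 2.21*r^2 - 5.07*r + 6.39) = -0.5*r^4 - 1.48*r^3 + 4.29*r^2 - 6.96*r + 7.67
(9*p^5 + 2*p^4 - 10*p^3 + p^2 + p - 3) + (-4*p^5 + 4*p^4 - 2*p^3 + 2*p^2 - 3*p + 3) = 5*p^5 + 6*p^4 - 12*p^3 + 3*p^2 - 2*p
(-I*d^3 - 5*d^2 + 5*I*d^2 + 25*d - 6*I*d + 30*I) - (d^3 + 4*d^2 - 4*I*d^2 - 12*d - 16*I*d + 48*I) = -d^3 - I*d^3 - 9*d^2 + 9*I*d^2 + 37*d + 10*I*d - 18*I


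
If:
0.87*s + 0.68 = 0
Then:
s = -0.78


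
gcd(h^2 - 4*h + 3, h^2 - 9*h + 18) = h - 3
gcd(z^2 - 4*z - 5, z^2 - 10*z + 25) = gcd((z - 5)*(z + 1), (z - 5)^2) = z - 5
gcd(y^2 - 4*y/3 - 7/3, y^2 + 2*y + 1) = y + 1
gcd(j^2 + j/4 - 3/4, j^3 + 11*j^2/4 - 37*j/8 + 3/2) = j - 3/4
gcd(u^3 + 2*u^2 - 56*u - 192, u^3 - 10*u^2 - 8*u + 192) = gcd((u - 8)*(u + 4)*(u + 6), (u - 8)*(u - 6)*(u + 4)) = u^2 - 4*u - 32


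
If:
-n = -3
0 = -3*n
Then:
No Solution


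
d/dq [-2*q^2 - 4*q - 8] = -4*q - 4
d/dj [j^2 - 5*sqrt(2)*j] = 2*j - 5*sqrt(2)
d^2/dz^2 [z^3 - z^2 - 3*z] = 6*z - 2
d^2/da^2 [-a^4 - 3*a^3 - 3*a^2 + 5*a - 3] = -12*a^2 - 18*a - 6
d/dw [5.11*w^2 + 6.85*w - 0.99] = 10.22*w + 6.85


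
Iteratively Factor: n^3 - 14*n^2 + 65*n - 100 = (n - 4)*(n^2 - 10*n + 25) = (n - 5)*(n - 4)*(n - 5)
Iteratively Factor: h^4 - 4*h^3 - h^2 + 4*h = (h)*(h^3 - 4*h^2 - h + 4) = h*(h - 4)*(h^2 - 1) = h*(h - 4)*(h + 1)*(h - 1)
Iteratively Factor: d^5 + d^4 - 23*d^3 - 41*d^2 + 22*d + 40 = (d + 4)*(d^4 - 3*d^3 - 11*d^2 + 3*d + 10) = (d - 1)*(d + 4)*(d^3 - 2*d^2 - 13*d - 10) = (d - 5)*(d - 1)*(d + 4)*(d^2 + 3*d + 2) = (d - 5)*(d - 1)*(d + 2)*(d + 4)*(d + 1)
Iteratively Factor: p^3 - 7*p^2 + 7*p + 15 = (p - 5)*(p^2 - 2*p - 3) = (p - 5)*(p - 3)*(p + 1)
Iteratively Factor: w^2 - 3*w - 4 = (w - 4)*(w + 1)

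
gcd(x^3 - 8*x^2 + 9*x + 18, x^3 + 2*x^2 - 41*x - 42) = x^2 - 5*x - 6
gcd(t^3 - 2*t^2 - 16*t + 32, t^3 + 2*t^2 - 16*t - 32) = t^2 - 16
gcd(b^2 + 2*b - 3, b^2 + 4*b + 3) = b + 3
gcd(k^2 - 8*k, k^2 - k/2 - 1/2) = 1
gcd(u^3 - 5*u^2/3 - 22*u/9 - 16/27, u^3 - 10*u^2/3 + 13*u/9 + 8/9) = u^2 - 7*u/3 - 8/9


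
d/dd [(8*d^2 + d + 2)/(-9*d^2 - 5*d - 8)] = (-31*d^2 - 92*d + 2)/(81*d^4 + 90*d^3 + 169*d^2 + 80*d + 64)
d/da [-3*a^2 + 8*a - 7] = 8 - 6*a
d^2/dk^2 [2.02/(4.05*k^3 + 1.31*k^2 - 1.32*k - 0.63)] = (-(49.086*k + 5.2924)*(4.05*k^3 + 1.31*k^2 - 1.32*k - 0.63) + 2.02*(12.15*k^2 + 2.62*k - 1.32)*(24.3*k^2 + 5.24*k - 2.64))/(4.05*k^3 + 1.31*k^2 - 1.32*k - 0.63)^3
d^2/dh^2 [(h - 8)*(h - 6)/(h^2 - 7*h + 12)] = 2*(-7*h^3 + 108*h^2 - 504*h + 744)/(h^6 - 21*h^5 + 183*h^4 - 847*h^3 + 2196*h^2 - 3024*h + 1728)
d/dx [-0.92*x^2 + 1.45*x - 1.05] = 1.45 - 1.84*x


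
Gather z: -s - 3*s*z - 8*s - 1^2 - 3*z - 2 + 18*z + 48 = -9*s + z*(15 - 3*s) + 45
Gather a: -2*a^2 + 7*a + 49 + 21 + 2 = -2*a^2 + 7*a + 72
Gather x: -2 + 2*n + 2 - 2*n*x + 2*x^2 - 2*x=2*n + 2*x^2 + x*(-2*n - 2)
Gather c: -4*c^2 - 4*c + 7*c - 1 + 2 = -4*c^2 + 3*c + 1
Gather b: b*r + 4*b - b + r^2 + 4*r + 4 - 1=b*(r + 3) + r^2 + 4*r + 3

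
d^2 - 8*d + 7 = (d - 7)*(d - 1)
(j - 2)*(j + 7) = j^2 + 5*j - 14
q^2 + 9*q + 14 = (q + 2)*(q + 7)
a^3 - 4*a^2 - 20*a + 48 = (a - 6)*(a - 2)*(a + 4)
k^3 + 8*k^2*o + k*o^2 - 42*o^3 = (k - 2*o)*(k + 3*o)*(k + 7*o)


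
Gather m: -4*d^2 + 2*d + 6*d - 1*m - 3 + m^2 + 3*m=-4*d^2 + 8*d + m^2 + 2*m - 3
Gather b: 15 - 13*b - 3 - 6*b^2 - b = -6*b^2 - 14*b + 12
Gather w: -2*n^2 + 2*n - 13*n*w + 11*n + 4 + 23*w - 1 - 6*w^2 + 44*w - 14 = -2*n^2 + 13*n - 6*w^2 + w*(67 - 13*n) - 11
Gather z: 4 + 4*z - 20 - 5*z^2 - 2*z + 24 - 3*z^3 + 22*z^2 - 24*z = -3*z^3 + 17*z^2 - 22*z + 8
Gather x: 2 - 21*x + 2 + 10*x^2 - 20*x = 10*x^2 - 41*x + 4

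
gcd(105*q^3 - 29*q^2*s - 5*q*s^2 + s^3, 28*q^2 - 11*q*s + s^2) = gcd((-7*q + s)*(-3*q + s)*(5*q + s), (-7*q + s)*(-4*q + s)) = 7*q - s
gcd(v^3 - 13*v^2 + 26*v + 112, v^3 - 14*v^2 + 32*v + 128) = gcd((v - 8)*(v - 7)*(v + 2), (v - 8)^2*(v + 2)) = v^2 - 6*v - 16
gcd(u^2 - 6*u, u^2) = u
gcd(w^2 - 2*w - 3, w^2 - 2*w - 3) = w^2 - 2*w - 3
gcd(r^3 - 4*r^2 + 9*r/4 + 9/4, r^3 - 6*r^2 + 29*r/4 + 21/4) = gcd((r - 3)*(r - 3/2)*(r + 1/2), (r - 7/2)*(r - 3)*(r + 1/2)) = r^2 - 5*r/2 - 3/2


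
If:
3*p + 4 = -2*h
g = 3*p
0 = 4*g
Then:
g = 0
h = -2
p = 0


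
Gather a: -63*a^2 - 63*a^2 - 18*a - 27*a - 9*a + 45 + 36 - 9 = -126*a^2 - 54*a + 72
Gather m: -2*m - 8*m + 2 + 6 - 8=-10*m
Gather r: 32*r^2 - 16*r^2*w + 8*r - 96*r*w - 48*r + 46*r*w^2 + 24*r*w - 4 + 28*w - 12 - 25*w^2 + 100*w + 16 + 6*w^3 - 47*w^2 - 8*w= r^2*(32 - 16*w) + r*(46*w^2 - 72*w - 40) + 6*w^3 - 72*w^2 + 120*w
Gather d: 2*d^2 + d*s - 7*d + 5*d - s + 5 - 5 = 2*d^2 + d*(s - 2) - s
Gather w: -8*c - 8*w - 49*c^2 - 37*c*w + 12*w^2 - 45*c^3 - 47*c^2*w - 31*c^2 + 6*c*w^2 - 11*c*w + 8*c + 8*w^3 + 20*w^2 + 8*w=-45*c^3 - 80*c^2 + 8*w^3 + w^2*(6*c + 32) + w*(-47*c^2 - 48*c)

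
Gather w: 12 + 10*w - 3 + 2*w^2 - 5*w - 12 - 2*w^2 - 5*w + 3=0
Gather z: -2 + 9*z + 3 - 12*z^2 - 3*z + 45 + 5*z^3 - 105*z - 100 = 5*z^3 - 12*z^2 - 99*z - 54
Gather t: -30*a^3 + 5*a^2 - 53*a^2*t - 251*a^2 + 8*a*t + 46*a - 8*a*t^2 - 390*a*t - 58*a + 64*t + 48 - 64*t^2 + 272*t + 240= -30*a^3 - 246*a^2 - 12*a + t^2*(-8*a - 64) + t*(-53*a^2 - 382*a + 336) + 288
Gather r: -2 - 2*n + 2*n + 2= 0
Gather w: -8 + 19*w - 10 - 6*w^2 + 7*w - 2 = -6*w^2 + 26*w - 20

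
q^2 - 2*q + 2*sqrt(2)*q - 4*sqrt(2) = (q - 2)*(q + 2*sqrt(2))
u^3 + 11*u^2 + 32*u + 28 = (u + 2)^2*(u + 7)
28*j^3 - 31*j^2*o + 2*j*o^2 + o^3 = (-4*j + o)*(-j + o)*(7*j + o)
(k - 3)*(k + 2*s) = k^2 + 2*k*s - 3*k - 6*s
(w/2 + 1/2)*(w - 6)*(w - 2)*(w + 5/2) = w^4/2 - 9*w^3/4 - 27*w^2/4 + 11*w + 15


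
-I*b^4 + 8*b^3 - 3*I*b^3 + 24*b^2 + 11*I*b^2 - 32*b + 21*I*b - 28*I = (b + 4)*(b + I)*(b + 7*I)*(-I*b + I)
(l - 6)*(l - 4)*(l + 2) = l^3 - 8*l^2 + 4*l + 48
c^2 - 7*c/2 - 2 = (c - 4)*(c + 1/2)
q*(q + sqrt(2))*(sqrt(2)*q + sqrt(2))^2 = 2*q^4 + 2*sqrt(2)*q^3 + 4*q^3 + 2*q^2 + 4*sqrt(2)*q^2 + 2*sqrt(2)*q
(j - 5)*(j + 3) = j^2 - 2*j - 15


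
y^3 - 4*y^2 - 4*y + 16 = (y - 4)*(y - 2)*(y + 2)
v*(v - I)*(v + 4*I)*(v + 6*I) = v^4 + 9*I*v^3 - 14*v^2 + 24*I*v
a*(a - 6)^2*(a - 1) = a^4 - 13*a^3 + 48*a^2 - 36*a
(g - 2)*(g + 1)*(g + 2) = g^3 + g^2 - 4*g - 4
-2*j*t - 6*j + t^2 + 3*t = (-2*j + t)*(t + 3)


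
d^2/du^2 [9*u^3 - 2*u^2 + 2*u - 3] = 54*u - 4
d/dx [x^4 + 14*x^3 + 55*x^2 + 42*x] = 4*x^3 + 42*x^2 + 110*x + 42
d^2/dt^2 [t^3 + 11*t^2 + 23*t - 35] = 6*t + 22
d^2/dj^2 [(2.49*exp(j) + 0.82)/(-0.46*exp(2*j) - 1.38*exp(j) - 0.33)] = (-0.526884*exp(4*j) + 0.886604*exp(3*j) + 0.706284000000002*exp(2*j) + 0.0702419999999995*exp(j) + 0.102267)*exp(j)/(0.097336*exp(6*j) + 0.876024*exp(5*j) + 2.837556*exp(4*j) + 3.884976*exp(3*j) + 2.035638*exp(2*j) + 0.450846*exp(j) + 0.035937)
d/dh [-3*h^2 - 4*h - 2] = -6*h - 4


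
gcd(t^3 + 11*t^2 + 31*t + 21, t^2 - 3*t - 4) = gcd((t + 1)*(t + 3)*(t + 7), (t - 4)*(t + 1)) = t + 1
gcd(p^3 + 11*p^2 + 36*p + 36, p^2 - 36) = p + 6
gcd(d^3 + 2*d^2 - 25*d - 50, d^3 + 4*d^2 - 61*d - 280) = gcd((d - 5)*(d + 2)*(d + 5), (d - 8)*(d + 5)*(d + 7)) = d + 5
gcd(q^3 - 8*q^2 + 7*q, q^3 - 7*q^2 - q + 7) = q^2 - 8*q + 7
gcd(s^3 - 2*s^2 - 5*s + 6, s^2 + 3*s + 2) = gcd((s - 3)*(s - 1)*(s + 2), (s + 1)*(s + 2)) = s + 2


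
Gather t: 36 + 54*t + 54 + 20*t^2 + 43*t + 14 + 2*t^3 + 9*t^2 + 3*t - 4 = 2*t^3 + 29*t^2 + 100*t + 100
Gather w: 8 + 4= 12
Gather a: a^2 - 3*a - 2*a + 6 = a^2 - 5*a + 6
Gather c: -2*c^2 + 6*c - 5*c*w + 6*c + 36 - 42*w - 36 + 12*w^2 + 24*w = -2*c^2 + c*(12 - 5*w) + 12*w^2 - 18*w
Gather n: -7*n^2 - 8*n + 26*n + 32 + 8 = -7*n^2 + 18*n + 40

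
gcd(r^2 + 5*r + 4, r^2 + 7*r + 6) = r + 1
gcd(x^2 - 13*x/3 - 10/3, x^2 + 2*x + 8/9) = x + 2/3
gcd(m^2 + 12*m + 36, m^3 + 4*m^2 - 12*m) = m + 6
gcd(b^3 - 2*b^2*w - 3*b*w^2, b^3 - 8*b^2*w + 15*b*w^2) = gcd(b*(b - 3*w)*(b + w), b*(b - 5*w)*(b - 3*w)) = -b^2 + 3*b*w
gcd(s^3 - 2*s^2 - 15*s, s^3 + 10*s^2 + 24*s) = s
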